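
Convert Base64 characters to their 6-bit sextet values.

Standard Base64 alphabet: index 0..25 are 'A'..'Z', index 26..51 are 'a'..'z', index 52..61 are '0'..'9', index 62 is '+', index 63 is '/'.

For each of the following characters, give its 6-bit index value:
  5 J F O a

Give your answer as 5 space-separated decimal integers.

Answer: 57 9 5 14 26

Derivation:
'5': 0..9 range, 52 + ord('5') − ord('0') = 57
'J': A..Z range, ord('J') − ord('A') = 9
'F': A..Z range, ord('F') − ord('A') = 5
'O': A..Z range, ord('O') − ord('A') = 14
'a': a..z range, 26 + ord('a') − ord('a') = 26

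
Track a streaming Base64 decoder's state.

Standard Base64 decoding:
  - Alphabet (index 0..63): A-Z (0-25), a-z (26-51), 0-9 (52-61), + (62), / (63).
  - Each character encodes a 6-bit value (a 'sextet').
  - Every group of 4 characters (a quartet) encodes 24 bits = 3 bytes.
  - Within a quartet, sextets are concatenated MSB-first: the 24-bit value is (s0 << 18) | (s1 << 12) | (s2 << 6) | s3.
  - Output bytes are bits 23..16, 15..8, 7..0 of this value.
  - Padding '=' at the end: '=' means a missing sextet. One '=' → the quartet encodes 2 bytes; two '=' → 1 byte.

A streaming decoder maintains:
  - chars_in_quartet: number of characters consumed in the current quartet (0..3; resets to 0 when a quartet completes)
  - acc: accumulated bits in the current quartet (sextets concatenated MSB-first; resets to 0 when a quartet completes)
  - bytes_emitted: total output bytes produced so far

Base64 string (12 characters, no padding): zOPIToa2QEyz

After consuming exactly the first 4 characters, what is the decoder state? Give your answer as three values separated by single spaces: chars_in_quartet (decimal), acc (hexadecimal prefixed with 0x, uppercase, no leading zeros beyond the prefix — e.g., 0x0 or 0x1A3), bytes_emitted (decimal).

Answer: 0 0x0 3

Derivation:
After char 0 ('z'=51): chars_in_quartet=1 acc=0x33 bytes_emitted=0
After char 1 ('O'=14): chars_in_quartet=2 acc=0xCCE bytes_emitted=0
After char 2 ('P'=15): chars_in_quartet=3 acc=0x3338F bytes_emitted=0
After char 3 ('I'=8): chars_in_quartet=4 acc=0xCCE3C8 -> emit CC E3 C8, reset; bytes_emitted=3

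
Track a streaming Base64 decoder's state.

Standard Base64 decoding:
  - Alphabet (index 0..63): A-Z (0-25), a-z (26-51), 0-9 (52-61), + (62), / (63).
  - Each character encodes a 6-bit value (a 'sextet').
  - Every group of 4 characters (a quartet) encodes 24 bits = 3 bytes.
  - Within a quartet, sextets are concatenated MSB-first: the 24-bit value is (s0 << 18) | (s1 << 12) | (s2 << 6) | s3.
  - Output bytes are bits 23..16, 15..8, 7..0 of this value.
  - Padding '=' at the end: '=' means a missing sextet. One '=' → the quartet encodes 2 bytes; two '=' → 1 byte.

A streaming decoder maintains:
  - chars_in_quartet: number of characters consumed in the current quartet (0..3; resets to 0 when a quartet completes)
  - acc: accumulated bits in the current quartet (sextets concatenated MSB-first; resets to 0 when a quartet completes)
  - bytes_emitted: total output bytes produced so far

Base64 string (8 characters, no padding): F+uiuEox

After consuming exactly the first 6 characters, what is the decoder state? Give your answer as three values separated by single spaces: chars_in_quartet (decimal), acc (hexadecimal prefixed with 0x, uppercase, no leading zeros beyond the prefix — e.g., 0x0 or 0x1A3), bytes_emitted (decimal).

After char 0 ('F'=5): chars_in_quartet=1 acc=0x5 bytes_emitted=0
After char 1 ('+'=62): chars_in_quartet=2 acc=0x17E bytes_emitted=0
After char 2 ('u'=46): chars_in_quartet=3 acc=0x5FAE bytes_emitted=0
After char 3 ('i'=34): chars_in_quartet=4 acc=0x17EBA2 -> emit 17 EB A2, reset; bytes_emitted=3
After char 4 ('u'=46): chars_in_quartet=1 acc=0x2E bytes_emitted=3
After char 5 ('E'=4): chars_in_quartet=2 acc=0xB84 bytes_emitted=3

Answer: 2 0xB84 3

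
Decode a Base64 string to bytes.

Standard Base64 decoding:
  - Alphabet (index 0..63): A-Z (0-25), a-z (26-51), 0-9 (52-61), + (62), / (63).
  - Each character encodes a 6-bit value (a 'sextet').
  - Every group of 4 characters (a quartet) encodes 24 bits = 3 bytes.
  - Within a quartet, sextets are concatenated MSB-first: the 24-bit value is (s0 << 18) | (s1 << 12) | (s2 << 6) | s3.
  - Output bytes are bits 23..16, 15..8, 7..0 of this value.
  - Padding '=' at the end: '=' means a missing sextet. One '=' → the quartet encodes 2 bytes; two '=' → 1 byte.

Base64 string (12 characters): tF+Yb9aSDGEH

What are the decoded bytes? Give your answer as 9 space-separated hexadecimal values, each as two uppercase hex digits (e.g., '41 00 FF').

After char 0 ('t'=45): chars_in_quartet=1 acc=0x2D bytes_emitted=0
After char 1 ('F'=5): chars_in_quartet=2 acc=0xB45 bytes_emitted=0
After char 2 ('+'=62): chars_in_quartet=3 acc=0x2D17E bytes_emitted=0
After char 3 ('Y'=24): chars_in_quartet=4 acc=0xB45F98 -> emit B4 5F 98, reset; bytes_emitted=3
After char 4 ('b'=27): chars_in_quartet=1 acc=0x1B bytes_emitted=3
After char 5 ('9'=61): chars_in_quartet=2 acc=0x6FD bytes_emitted=3
After char 6 ('a'=26): chars_in_quartet=3 acc=0x1BF5A bytes_emitted=3
After char 7 ('S'=18): chars_in_quartet=4 acc=0x6FD692 -> emit 6F D6 92, reset; bytes_emitted=6
After char 8 ('D'=3): chars_in_quartet=1 acc=0x3 bytes_emitted=6
After char 9 ('G'=6): chars_in_quartet=2 acc=0xC6 bytes_emitted=6
After char 10 ('E'=4): chars_in_quartet=3 acc=0x3184 bytes_emitted=6
After char 11 ('H'=7): chars_in_quartet=4 acc=0xC6107 -> emit 0C 61 07, reset; bytes_emitted=9

Answer: B4 5F 98 6F D6 92 0C 61 07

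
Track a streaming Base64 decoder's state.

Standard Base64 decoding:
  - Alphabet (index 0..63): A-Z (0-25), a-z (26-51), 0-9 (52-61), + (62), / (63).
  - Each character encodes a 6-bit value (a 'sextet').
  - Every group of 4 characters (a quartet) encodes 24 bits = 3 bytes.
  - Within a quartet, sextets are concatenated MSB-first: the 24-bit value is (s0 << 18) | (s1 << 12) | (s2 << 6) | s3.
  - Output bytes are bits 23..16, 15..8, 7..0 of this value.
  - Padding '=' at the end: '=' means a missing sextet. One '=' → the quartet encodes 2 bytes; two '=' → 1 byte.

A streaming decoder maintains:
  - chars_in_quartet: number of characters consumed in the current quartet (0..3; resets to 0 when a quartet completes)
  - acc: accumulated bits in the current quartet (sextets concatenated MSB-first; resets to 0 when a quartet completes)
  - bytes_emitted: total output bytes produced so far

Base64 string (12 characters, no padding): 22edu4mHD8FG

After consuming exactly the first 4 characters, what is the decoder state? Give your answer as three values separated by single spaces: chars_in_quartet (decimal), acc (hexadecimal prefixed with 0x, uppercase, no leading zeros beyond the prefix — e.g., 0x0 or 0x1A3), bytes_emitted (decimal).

After char 0 ('2'=54): chars_in_quartet=1 acc=0x36 bytes_emitted=0
After char 1 ('2'=54): chars_in_quartet=2 acc=0xDB6 bytes_emitted=0
After char 2 ('e'=30): chars_in_quartet=3 acc=0x36D9E bytes_emitted=0
After char 3 ('d'=29): chars_in_quartet=4 acc=0xDB679D -> emit DB 67 9D, reset; bytes_emitted=3

Answer: 0 0x0 3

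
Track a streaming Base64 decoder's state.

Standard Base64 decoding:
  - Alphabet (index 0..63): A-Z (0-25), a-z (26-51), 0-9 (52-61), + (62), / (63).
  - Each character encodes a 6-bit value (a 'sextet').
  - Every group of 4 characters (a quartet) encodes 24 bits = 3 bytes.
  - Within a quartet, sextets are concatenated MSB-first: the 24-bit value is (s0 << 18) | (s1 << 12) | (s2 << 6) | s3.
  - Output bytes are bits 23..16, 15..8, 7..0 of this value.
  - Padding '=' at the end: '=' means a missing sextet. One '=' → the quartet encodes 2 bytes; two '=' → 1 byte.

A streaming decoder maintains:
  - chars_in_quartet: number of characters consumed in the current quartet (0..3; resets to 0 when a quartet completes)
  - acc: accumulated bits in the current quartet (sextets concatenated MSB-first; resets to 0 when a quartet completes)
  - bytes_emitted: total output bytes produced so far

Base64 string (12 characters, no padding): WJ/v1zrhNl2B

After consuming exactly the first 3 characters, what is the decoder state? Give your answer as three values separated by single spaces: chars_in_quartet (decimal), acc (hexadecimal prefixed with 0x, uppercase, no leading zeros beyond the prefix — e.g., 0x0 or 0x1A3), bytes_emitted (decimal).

Answer: 3 0x1627F 0

Derivation:
After char 0 ('W'=22): chars_in_quartet=1 acc=0x16 bytes_emitted=0
After char 1 ('J'=9): chars_in_quartet=2 acc=0x589 bytes_emitted=0
After char 2 ('/'=63): chars_in_quartet=3 acc=0x1627F bytes_emitted=0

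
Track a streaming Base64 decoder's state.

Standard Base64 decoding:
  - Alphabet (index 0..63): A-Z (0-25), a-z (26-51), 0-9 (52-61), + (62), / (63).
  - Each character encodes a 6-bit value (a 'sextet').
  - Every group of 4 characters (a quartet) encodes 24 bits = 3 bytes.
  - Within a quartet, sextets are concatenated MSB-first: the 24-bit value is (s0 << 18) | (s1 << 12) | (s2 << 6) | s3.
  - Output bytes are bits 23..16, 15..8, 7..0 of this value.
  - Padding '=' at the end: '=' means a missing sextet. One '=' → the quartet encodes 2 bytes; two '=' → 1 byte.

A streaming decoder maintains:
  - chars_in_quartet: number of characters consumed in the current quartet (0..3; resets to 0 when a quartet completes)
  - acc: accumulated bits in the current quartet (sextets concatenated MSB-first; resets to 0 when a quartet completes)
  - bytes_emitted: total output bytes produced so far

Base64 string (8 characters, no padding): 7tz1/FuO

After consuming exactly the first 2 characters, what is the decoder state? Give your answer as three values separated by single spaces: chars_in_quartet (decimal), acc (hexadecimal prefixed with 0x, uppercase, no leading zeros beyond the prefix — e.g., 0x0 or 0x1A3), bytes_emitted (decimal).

Answer: 2 0xEED 0

Derivation:
After char 0 ('7'=59): chars_in_quartet=1 acc=0x3B bytes_emitted=0
After char 1 ('t'=45): chars_in_quartet=2 acc=0xEED bytes_emitted=0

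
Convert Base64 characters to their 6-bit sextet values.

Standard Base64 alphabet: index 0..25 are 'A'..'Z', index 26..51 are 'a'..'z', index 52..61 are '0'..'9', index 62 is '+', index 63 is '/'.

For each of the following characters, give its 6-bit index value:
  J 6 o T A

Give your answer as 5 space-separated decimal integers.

Answer: 9 58 40 19 0

Derivation:
'J': A..Z range, ord('J') − ord('A') = 9
'6': 0..9 range, 52 + ord('6') − ord('0') = 58
'o': a..z range, 26 + ord('o') − ord('a') = 40
'T': A..Z range, ord('T') − ord('A') = 19
'A': A..Z range, ord('A') − ord('A') = 0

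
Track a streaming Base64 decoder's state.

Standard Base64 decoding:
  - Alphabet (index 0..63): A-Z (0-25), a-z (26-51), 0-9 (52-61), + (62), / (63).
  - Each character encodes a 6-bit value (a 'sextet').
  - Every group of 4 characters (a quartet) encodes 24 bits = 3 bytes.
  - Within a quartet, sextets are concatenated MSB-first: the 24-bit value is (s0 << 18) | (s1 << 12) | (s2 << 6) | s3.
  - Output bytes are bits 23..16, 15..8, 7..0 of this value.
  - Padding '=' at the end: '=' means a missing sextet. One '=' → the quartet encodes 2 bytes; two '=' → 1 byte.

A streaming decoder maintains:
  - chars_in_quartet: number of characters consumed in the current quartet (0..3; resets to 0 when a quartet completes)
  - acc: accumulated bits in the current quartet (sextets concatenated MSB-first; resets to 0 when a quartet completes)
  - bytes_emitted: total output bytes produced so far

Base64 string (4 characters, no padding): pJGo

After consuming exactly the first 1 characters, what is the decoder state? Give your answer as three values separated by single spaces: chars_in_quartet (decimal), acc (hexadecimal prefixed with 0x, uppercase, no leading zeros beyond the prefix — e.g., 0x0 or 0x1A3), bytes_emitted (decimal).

Answer: 1 0x29 0

Derivation:
After char 0 ('p'=41): chars_in_quartet=1 acc=0x29 bytes_emitted=0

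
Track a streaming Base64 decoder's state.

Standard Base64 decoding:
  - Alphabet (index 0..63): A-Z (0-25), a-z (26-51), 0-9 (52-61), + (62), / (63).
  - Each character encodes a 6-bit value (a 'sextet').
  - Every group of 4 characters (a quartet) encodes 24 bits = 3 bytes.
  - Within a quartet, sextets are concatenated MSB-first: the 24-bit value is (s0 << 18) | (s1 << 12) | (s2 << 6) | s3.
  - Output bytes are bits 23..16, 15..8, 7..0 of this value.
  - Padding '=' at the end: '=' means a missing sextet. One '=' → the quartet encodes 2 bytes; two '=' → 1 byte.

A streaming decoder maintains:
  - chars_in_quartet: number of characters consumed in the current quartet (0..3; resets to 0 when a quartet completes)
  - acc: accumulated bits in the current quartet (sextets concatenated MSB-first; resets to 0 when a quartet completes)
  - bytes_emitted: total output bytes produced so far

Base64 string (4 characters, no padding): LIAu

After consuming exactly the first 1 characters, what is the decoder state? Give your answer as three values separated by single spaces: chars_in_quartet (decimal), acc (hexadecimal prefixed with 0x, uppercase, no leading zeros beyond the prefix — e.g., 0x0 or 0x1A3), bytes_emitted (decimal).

After char 0 ('L'=11): chars_in_quartet=1 acc=0xB bytes_emitted=0

Answer: 1 0xB 0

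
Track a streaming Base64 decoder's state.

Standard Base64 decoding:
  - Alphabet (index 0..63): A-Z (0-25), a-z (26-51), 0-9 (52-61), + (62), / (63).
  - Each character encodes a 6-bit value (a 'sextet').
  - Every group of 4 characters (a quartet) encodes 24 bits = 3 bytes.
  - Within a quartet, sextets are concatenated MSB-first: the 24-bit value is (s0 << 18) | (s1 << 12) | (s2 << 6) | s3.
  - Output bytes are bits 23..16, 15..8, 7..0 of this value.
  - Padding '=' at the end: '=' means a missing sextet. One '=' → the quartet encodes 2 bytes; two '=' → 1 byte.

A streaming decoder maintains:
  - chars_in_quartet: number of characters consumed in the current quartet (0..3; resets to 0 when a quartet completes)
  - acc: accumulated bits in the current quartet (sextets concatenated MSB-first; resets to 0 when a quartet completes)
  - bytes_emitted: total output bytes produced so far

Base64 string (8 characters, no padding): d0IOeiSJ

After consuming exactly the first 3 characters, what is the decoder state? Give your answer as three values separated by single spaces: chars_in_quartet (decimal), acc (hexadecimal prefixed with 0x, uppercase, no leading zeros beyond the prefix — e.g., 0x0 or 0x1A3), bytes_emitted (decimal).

After char 0 ('d'=29): chars_in_quartet=1 acc=0x1D bytes_emitted=0
After char 1 ('0'=52): chars_in_quartet=2 acc=0x774 bytes_emitted=0
After char 2 ('I'=8): chars_in_quartet=3 acc=0x1DD08 bytes_emitted=0

Answer: 3 0x1DD08 0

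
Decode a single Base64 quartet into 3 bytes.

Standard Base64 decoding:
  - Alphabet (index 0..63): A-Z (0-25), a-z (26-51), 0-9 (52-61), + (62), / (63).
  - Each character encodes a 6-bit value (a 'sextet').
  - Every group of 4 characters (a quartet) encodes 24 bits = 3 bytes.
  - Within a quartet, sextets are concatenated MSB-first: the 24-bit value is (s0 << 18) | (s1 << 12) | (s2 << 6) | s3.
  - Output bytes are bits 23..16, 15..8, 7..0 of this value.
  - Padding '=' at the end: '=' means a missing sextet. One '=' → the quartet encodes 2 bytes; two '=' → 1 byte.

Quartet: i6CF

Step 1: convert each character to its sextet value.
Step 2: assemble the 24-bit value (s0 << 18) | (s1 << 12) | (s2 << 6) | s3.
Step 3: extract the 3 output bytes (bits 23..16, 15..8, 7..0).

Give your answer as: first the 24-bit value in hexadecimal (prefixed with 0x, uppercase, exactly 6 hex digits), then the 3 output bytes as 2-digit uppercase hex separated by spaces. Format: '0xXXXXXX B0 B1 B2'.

Answer: 0x8BA085 8B A0 85

Derivation:
Sextets: i=34, 6=58, C=2, F=5
24-bit: (34<<18) | (58<<12) | (2<<6) | 5
      = 0x880000 | 0x03A000 | 0x000080 | 0x000005
      = 0x8BA085
Bytes: (v>>16)&0xFF=8B, (v>>8)&0xFF=A0, v&0xFF=85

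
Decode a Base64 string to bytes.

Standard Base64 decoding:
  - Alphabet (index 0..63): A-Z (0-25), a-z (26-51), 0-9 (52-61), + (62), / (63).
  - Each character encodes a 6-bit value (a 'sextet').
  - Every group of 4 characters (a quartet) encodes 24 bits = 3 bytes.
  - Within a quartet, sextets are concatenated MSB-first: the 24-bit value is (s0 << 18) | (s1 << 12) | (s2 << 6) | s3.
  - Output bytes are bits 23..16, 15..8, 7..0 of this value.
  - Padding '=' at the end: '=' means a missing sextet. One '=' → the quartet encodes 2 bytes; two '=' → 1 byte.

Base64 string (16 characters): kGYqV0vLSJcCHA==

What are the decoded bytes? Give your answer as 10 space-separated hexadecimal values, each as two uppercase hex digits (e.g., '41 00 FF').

Answer: 90 66 2A 57 4B CB 48 97 02 1C

Derivation:
After char 0 ('k'=36): chars_in_quartet=1 acc=0x24 bytes_emitted=0
After char 1 ('G'=6): chars_in_quartet=2 acc=0x906 bytes_emitted=0
After char 2 ('Y'=24): chars_in_quartet=3 acc=0x24198 bytes_emitted=0
After char 3 ('q'=42): chars_in_quartet=4 acc=0x90662A -> emit 90 66 2A, reset; bytes_emitted=3
After char 4 ('V'=21): chars_in_quartet=1 acc=0x15 bytes_emitted=3
After char 5 ('0'=52): chars_in_quartet=2 acc=0x574 bytes_emitted=3
After char 6 ('v'=47): chars_in_quartet=3 acc=0x15D2F bytes_emitted=3
After char 7 ('L'=11): chars_in_quartet=4 acc=0x574BCB -> emit 57 4B CB, reset; bytes_emitted=6
After char 8 ('S'=18): chars_in_quartet=1 acc=0x12 bytes_emitted=6
After char 9 ('J'=9): chars_in_quartet=2 acc=0x489 bytes_emitted=6
After char 10 ('c'=28): chars_in_quartet=3 acc=0x1225C bytes_emitted=6
After char 11 ('C'=2): chars_in_quartet=4 acc=0x489702 -> emit 48 97 02, reset; bytes_emitted=9
After char 12 ('H'=7): chars_in_quartet=1 acc=0x7 bytes_emitted=9
After char 13 ('A'=0): chars_in_quartet=2 acc=0x1C0 bytes_emitted=9
Padding '==': partial quartet acc=0x1C0 -> emit 1C; bytes_emitted=10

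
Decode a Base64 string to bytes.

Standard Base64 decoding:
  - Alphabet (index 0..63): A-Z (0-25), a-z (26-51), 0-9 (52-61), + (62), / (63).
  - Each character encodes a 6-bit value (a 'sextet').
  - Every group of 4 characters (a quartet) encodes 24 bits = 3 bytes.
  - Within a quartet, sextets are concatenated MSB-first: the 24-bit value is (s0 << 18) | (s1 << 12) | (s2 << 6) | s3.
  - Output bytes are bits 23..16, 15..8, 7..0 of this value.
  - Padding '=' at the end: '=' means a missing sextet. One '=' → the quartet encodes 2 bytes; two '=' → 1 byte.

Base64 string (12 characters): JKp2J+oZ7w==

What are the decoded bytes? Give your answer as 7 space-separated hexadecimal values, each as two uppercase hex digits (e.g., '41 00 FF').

Answer: 24 AA 76 27 EA 19 EF

Derivation:
After char 0 ('J'=9): chars_in_quartet=1 acc=0x9 bytes_emitted=0
After char 1 ('K'=10): chars_in_quartet=2 acc=0x24A bytes_emitted=0
After char 2 ('p'=41): chars_in_quartet=3 acc=0x92A9 bytes_emitted=0
After char 3 ('2'=54): chars_in_quartet=4 acc=0x24AA76 -> emit 24 AA 76, reset; bytes_emitted=3
After char 4 ('J'=9): chars_in_quartet=1 acc=0x9 bytes_emitted=3
After char 5 ('+'=62): chars_in_quartet=2 acc=0x27E bytes_emitted=3
After char 6 ('o'=40): chars_in_quartet=3 acc=0x9FA8 bytes_emitted=3
After char 7 ('Z'=25): chars_in_quartet=4 acc=0x27EA19 -> emit 27 EA 19, reset; bytes_emitted=6
After char 8 ('7'=59): chars_in_quartet=1 acc=0x3B bytes_emitted=6
After char 9 ('w'=48): chars_in_quartet=2 acc=0xEF0 bytes_emitted=6
Padding '==': partial quartet acc=0xEF0 -> emit EF; bytes_emitted=7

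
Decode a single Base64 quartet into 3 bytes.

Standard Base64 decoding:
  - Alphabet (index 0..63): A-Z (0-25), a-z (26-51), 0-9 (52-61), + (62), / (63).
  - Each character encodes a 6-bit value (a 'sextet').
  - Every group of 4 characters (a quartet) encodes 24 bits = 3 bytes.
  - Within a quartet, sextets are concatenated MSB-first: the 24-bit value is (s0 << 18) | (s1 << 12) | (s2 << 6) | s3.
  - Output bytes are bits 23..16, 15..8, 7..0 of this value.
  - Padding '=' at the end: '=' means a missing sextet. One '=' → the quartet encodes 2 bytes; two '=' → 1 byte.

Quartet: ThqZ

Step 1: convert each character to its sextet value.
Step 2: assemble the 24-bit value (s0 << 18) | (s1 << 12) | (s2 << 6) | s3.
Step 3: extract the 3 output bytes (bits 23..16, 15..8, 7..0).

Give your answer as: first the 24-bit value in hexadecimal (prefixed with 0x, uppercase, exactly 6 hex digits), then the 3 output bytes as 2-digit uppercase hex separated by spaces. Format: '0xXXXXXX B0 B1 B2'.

Sextets: T=19, h=33, q=42, Z=25
24-bit: (19<<18) | (33<<12) | (42<<6) | 25
      = 0x4C0000 | 0x021000 | 0x000A80 | 0x000019
      = 0x4E1A99
Bytes: (v>>16)&0xFF=4E, (v>>8)&0xFF=1A, v&0xFF=99

Answer: 0x4E1A99 4E 1A 99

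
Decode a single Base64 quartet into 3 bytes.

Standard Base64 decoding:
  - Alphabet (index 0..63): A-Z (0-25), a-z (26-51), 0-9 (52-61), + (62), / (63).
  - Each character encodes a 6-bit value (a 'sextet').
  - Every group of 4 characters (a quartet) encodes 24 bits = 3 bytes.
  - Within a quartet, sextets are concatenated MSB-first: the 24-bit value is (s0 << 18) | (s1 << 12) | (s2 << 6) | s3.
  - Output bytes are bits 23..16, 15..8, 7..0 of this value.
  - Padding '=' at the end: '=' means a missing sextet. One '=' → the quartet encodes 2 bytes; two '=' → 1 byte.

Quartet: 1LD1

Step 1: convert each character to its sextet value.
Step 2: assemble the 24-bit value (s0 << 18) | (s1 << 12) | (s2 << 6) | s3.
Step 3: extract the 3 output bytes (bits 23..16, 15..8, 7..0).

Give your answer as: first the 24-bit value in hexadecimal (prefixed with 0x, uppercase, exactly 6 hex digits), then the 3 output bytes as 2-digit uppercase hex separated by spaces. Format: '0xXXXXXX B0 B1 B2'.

Answer: 0xD4B0F5 D4 B0 F5

Derivation:
Sextets: 1=53, L=11, D=3, 1=53
24-bit: (53<<18) | (11<<12) | (3<<6) | 53
      = 0xD40000 | 0x00B000 | 0x0000C0 | 0x000035
      = 0xD4B0F5
Bytes: (v>>16)&0xFF=D4, (v>>8)&0xFF=B0, v&0xFF=F5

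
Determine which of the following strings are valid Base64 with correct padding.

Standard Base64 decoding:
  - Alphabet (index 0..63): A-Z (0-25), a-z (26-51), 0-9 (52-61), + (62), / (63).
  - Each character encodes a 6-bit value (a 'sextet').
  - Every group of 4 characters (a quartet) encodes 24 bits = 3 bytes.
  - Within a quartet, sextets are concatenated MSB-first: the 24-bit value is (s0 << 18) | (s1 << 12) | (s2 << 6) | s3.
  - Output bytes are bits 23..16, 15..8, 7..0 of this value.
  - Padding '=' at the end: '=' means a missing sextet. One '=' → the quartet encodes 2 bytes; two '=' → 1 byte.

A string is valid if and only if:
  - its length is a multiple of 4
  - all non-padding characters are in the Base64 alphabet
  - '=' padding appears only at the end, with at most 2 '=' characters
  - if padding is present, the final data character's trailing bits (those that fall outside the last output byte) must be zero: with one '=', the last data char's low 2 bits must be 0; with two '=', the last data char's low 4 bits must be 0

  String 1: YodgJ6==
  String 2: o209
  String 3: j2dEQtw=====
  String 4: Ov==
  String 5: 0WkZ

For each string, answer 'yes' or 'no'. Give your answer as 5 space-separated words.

Answer: no yes no no yes

Derivation:
String 1: 'YodgJ6==' → invalid (bad trailing bits)
String 2: 'o209' → valid
String 3: 'j2dEQtw=====' → invalid (5 pad chars (max 2))
String 4: 'Ov==' → invalid (bad trailing bits)
String 5: '0WkZ' → valid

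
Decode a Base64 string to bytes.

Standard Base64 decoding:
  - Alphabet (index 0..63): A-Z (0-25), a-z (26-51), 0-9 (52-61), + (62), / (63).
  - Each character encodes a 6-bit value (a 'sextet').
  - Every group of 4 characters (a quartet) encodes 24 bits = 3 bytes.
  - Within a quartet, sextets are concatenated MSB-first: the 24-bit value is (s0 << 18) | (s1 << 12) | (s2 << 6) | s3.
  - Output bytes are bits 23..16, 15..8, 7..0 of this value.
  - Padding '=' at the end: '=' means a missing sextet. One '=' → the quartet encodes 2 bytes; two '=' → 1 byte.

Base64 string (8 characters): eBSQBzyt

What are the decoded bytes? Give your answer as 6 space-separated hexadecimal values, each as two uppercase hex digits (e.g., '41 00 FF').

After char 0 ('e'=30): chars_in_quartet=1 acc=0x1E bytes_emitted=0
After char 1 ('B'=1): chars_in_quartet=2 acc=0x781 bytes_emitted=0
After char 2 ('S'=18): chars_in_quartet=3 acc=0x1E052 bytes_emitted=0
After char 3 ('Q'=16): chars_in_quartet=4 acc=0x781490 -> emit 78 14 90, reset; bytes_emitted=3
After char 4 ('B'=1): chars_in_quartet=1 acc=0x1 bytes_emitted=3
After char 5 ('z'=51): chars_in_quartet=2 acc=0x73 bytes_emitted=3
After char 6 ('y'=50): chars_in_quartet=3 acc=0x1CF2 bytes_emitted=3
After char 7 ('t'=45): chars_in_quartet=4 acc=0x73CAD -> emit 07 3C AD, reset; bytes_emitted=6

Answer: 78 14 90 07 3C AD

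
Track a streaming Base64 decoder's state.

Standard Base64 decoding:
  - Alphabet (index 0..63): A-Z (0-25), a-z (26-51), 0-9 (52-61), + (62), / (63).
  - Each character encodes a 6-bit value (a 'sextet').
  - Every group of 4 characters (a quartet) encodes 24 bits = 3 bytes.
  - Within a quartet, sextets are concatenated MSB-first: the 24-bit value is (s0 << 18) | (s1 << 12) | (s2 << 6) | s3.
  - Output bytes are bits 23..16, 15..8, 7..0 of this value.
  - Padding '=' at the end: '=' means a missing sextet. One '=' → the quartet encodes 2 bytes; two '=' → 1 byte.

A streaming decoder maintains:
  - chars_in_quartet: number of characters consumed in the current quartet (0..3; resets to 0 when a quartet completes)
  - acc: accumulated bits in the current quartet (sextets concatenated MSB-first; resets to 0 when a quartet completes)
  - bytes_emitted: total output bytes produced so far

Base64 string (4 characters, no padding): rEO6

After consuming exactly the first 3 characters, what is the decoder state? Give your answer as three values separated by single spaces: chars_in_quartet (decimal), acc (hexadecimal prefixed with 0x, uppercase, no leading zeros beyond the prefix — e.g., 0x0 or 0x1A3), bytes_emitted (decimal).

Answer: 3 0x2B10E 0

Derivation:
After char 0 ('r'=43): chars_in_quartet=1 acc=0x2B bytes_emitted=0
After char 1 ('E'=4): chars_in_quartet=2 acc=0xAC4 bytes_emitted=0
After char 2 ('O'=14): chars_in_quartet=3 acc=0x2B10E bytes_emitted=0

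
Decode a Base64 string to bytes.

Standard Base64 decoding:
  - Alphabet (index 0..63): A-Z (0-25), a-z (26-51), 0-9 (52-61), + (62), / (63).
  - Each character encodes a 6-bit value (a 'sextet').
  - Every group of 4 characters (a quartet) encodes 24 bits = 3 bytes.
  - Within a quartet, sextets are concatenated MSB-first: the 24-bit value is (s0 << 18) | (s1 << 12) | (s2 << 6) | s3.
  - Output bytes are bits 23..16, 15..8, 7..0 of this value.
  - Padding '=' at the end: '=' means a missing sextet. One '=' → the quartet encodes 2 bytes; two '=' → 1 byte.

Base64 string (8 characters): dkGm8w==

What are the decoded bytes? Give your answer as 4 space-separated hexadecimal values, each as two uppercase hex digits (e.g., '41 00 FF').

Answer: 76 41 A6 F3

Derivation:
After char 0 ('d'=29): chars_in_quartet=1 acc=0x1D bytes_emitted=0
After char 1 ('k'=36): chars_in_quartet=2 acc=0x764 bytes_emitted=0
After char 2 ('G'=6): chars_in_quartet=3 acc=0x1D906 bytes_emitted=0
After char 3 ('m'=38): chars_in_quartet=4 acc=0x7641A6 -> emit 76 41 A6, reset; bytes_emitted=3
After char 4 ('8'=60): chars_in_quartet=1 acc=0x3C bytes_emitted=3
After char 5 ('w'=48): chars_in_quartet=2 acc=0xF30 bytes_emitted=3
Padding '==': partial quartet acc=0xF30 -> emit F3; bytes_emitted=4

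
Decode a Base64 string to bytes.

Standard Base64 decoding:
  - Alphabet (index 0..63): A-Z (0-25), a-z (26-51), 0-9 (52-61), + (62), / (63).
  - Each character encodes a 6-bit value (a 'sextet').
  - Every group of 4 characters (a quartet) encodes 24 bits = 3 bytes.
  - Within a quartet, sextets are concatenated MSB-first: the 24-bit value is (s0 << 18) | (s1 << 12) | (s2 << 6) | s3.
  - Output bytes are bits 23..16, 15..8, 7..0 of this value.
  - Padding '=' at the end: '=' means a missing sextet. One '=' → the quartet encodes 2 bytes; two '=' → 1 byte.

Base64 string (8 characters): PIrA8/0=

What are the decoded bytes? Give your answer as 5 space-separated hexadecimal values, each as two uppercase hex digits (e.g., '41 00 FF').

After char 0 ('P'=15): chars_in_quartet=1 acc=0xF bytes_emitted=0
After char 1 ('I'=8): chars_in_quartet=2 acc=0x3C8 bytes_emitted=0
After char 2 ('r'=43): chars_in_quartet=3 acc=0xF22B bytes_emitted=0
After char 3 ('A'=0): chars_in_quartet=4 acc=0x3C8AC0 -> emit 3C 8A C0, reset; bytes_emitted=3
After char 4 ('8'=60): chars_in_quartet=1 acc=0x3C bytes_emitted=3
After char 5 ('/'=63): chars_in_quartet=2 acc=0xF3F bytes_emitted=3
After char 6 ('0'=52): chars_in_quartet=3 acc=0x3CFF4 bytes_emitted=3
Padding '=': partial quartet acc=0x3CFF4 -> emit F3 FD; bytes_emitted=5

Answer: 3C 8A C0 F3 FD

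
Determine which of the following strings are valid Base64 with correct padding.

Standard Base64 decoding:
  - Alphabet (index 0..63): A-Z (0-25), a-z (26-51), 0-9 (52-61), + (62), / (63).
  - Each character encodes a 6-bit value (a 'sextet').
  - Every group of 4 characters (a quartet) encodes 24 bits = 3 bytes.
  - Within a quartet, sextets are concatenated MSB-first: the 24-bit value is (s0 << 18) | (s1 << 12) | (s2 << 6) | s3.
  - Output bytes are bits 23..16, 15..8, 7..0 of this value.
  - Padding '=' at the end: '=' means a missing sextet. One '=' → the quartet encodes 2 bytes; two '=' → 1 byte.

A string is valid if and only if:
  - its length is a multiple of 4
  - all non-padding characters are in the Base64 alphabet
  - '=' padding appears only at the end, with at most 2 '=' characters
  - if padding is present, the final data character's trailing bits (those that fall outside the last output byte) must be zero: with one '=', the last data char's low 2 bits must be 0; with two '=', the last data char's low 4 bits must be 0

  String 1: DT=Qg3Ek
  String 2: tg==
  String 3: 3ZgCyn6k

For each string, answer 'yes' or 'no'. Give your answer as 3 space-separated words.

String 1: 'DT=Qg3Ek' → invalid (bad char(s): ['=']; '=' in middle)
String 2: 'tg==' → valid
String 3: '3ZgCyn6k' → valid

Answer: no yes yes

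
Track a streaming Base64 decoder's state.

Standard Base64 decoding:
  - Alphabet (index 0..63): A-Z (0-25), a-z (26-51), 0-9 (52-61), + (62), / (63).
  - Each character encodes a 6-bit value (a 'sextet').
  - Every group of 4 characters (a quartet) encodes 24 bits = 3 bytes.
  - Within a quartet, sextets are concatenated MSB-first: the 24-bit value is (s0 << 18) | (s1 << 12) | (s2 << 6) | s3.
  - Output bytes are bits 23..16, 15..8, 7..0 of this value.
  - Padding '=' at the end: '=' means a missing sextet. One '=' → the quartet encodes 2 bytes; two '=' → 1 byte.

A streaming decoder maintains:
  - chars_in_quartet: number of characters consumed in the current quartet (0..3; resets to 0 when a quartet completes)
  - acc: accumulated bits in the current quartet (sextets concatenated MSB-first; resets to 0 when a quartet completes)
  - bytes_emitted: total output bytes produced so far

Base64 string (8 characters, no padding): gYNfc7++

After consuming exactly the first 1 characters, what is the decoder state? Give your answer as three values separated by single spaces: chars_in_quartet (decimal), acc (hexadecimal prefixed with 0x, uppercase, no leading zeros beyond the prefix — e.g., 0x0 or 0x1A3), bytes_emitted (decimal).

After char 0 ('g'=32): chars_in_quartet=1 acc=0x20 bytes_emitted=0

Answer: 1 0x20 0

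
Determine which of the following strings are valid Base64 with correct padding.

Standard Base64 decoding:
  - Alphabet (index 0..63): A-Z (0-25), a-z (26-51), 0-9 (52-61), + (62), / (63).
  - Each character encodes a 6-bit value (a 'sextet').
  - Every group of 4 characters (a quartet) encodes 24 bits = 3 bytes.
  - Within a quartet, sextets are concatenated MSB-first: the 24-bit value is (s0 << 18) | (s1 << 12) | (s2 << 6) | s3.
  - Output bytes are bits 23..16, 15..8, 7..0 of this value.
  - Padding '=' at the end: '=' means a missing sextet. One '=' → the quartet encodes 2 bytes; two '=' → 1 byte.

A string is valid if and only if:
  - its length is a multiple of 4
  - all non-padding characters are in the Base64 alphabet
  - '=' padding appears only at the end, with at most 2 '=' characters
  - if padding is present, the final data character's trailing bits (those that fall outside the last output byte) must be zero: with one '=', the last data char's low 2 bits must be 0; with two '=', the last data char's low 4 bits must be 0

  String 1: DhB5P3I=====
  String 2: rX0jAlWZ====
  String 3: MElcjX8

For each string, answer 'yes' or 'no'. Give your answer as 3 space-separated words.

String 1: 'DhB5P3I=====' → invalid (5 pad chars (max 2))
String 2: 'rX0jAlWZ====' → invalid (4 pad chars (max 2))
String 3: 'MElcjX8' → invalid (len=7 not mult of 4)

Answer: no no no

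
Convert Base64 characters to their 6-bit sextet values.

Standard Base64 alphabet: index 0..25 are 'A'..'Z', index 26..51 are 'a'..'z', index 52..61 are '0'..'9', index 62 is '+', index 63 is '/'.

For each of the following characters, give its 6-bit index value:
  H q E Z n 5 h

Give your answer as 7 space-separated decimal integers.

Answer: 7 42 4 25 39 57 33

Derivation:
'H': A..Z range, ord('H') − ord('A') = 7
'q': a..z range, 26 + ord('q') − ord('a') = 42
'E': A..Z range, ord('E') − ord('A') = 4
'Z': A..Z range, ord('Z') − ord('A') = 25
'n': a..z range, 26 + ord('n') − ord('a') = 39
'5': 0..9 range, 52 + ord('5') − ord('0') = 57
'h': a..z range, 26 + ord('h') − ord('a') = 33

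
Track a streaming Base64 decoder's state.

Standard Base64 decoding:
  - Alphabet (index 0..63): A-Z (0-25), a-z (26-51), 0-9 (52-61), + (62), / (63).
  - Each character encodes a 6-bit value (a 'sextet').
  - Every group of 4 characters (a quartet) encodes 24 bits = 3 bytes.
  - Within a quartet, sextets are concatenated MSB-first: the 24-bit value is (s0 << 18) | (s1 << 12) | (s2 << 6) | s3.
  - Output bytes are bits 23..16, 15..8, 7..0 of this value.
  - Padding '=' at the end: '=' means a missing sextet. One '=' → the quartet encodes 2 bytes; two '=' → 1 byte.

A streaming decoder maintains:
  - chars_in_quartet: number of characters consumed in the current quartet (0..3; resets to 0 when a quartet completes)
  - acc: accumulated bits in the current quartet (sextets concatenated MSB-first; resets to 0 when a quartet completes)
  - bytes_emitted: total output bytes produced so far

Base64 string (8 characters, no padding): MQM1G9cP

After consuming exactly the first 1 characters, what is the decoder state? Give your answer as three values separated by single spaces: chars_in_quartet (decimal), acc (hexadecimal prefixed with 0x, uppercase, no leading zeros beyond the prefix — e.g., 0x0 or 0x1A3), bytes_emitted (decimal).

After char 0 ('M'=12): chars_in_quartet=1 acc=0xC bytes_emitted=0

Answer: 1 0xC 0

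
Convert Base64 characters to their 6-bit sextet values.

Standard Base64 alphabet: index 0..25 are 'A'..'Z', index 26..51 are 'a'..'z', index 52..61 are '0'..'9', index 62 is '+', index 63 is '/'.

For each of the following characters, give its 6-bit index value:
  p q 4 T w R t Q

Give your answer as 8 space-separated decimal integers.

Answer: 41 42 56 19 48 17 45 16

Derivation:
'p': a..z range, 26 + ord('p') − ord('a') = 41
'q': a..z range, 26 + ord('q') − ord('a') = 42
'4': 0..9 range, 52 + ord('4') − ord('0') = 56
'T': A..Z range, ord('T') − ord('A') = 19
'w': a..z range, 26 + ord('w') − ord('a') = 48
'R': A..Z range, ord('R') − ord('A') = 17
't': a..z range, 26 + ord('t') − ord('a') = 45
'Q': A..Z range, ord('Q') − ord('A') = 16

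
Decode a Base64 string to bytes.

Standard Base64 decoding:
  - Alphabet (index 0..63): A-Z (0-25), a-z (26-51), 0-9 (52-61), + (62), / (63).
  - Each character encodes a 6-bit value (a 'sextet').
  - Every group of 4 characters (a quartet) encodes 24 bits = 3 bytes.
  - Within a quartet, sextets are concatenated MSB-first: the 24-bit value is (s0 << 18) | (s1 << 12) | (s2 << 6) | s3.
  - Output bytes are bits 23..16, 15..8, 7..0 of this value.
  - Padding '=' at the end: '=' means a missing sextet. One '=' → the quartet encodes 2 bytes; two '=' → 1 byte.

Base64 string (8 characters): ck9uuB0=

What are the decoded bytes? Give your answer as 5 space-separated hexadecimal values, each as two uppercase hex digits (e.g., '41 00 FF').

Answer: 72 4F 6E B8 1D

Derivation:
After char 0 ('c'=28): chars_in_quartet=1 acc=0x1C bytes_emitted=0
After char 1 ('k'=36): chars_in_quartet=2 acc=0x724 bytes_emitted=0
After char 2 ('9'=61): chars_in_quartet=3 acc=0x1C93D bytes_emitted=0
After char 3 ('u'=46): chars_in_quartet=4 acc=0x724F6E -> emit 72 4F 6E, reset; bytes_emitted=3
After char 4 ('u'=46): chars_in_quartet=1 acc=0x2E bytes_emitted=3
After char 5 ('B'=1): chars_in_quartet=2 acc=0xB81 bytes_emitted=3
After char 6 ('0'=52): chars_in_quartet=3 acc=0x2E074 bytes_emitted=3
Padding '=': partial quartet acc=0x2E074 -> emit B8 1D; bytes_emitted=5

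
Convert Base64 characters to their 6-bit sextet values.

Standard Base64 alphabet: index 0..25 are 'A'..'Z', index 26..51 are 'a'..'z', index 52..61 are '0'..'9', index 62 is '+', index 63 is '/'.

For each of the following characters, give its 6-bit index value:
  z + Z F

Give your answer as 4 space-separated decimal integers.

Answer: 51 62 25 5

Derivation:
'z': a..z range, 26 + ord('z') − ord('a') = 51
'+': index 62
'Z': A..Z range, ord('Z') − ord('A') = 25
'F': A..Z range, ord('F') − ord('A') = 5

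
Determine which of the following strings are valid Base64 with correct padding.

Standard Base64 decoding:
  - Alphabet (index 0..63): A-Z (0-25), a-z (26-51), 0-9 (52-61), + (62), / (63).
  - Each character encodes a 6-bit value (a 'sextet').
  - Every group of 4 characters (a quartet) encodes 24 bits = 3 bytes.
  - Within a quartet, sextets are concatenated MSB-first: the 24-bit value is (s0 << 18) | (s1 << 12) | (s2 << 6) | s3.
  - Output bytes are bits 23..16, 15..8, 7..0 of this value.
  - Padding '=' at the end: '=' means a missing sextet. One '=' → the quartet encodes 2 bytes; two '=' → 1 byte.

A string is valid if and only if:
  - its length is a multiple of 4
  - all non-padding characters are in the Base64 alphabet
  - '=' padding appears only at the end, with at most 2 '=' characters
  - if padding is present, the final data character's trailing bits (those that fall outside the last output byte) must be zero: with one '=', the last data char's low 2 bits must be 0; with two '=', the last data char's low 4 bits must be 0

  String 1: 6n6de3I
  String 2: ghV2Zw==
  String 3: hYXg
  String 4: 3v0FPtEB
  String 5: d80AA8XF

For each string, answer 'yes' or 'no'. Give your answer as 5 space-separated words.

String 1: '6n6de3I' → invalid (len=7 not mult of 4)
String 2: 'ghV2Zw==' → valid
String 3: 'hYXg' → valid
String 4: '3v0FPtEB' → valid
String 5: 'd80AA8XF' → valid

Answer: no yes yes yes yes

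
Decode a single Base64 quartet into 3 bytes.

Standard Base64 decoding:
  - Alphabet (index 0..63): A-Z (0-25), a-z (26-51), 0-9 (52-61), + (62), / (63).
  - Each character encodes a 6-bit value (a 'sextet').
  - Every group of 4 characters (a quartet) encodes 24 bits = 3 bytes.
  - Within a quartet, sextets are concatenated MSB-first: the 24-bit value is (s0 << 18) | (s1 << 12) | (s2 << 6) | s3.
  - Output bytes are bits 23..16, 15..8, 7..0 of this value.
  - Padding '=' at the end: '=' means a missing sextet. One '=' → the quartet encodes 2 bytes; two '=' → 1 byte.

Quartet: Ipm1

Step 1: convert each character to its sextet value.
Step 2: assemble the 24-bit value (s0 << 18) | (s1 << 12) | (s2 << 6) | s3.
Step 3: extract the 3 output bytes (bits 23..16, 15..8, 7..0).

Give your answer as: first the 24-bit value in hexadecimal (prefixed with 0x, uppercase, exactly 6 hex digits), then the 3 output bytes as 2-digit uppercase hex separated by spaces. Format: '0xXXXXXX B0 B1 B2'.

Answer: 0x2299B5 22 99 B5

Derivation:
Sextets: I=8, p=41, m=38, 1=53
24-bit: (8<<18) | (41<<12) | (38<<6) | 53
      = 0x200000 | 0x029000 | 0x000980 | 0x000035
      = 0x2299B5
Bytes: (v>>16)&0xFF=22, (v>>8)&0xFF=99, v&0xFF=B5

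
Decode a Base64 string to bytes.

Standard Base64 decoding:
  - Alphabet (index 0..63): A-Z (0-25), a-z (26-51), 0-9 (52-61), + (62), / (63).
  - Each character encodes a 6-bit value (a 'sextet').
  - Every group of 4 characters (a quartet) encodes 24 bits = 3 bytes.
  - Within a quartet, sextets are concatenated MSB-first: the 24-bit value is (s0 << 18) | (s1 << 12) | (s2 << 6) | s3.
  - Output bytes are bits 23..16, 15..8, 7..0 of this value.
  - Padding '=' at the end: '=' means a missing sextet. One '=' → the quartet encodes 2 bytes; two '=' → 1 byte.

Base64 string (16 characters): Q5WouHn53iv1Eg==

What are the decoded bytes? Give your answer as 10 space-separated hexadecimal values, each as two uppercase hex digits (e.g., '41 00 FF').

Answer: 43 95 A8 B8 79 F9 DE 2B F5 12

Derivation:
After char 0 ('Q'=16): chars_in_quartet=1 acc=0x10 bytes_emitted=0
After char 1 ('5'=57): chars_in_quartet=2 acc=0x439 bytes_emitted=0
After char 2 ('W'=22): chars_in_quartet=3 acc=0x10E56 bytes_emitted=0
After char 3 ('o'=40): chars_in_quartet=4 acc=0x4395A8 -> emit 43 95 A8, reset; bytes_emitted=3
After char 4 ('u'=46): chars_in_quartet=1 acc=0x2E bytes_emitted=3
After char 5 ('H'=7): chars_in_quartet=2 acc=0xB87 bytes_emitted=3
After char 6 ('n'=39): chars_in_quartet=3 acc=0x2E1E7 bytes_emitted=3
After char 7 ('5'=57): chars_in_quartet=4 acc=0xB879F9 -> emit B8 79 F9, reset; bytes_emitted=6
After char 8 ('3'=55): chars_in_quartet=1 acc=0x37 bytes_emitted=6
After char 9 ('i'=34): chars_in_quartet=2 acc=0xDE2 bytes_emitted=6
After char 10 ('v'=47): chars_in_quartet=3 acc=0x378AF bytes_emitted=6
After char 11 ('1'=53): chars_in_quartet=4 acc=0xDE2BF5 -> emit DE 2B F5, reset; bytes_emitted=9
After char 12 ('E'=4): chars_in_quartet=1 acc=0x4 bytes_emitted=9
After char 13 ('g'=32): chars_in_quartet=2 acc=0x120 bytes_emitted=9
Padding '==': partial quartet acc=0x120 -> emit 12; bytes_emitted=10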